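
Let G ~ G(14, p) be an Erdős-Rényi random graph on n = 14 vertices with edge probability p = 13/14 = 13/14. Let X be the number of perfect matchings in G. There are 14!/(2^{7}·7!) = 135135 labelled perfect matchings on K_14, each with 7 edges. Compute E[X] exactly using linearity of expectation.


K_14 has 14!/(2^{7}·7!) = 135135 labelled perfect matchings.
For each such perfect matching H, let X_H = 1 if all 7 edges of H are present in G. Then P[X_H = 1] = p^{7} = (13/14)^{7} = 62748517/105413504.
By linearity of expectation: E[X] = Σ_H E[X_H] = 135135 · p^{7} = 135135 · 62748517/105413504 = 1211360120685/15059072.
Numerically: E[X] ≈ 8.044e+04.

E[X] = 135135 · (13/14)^{7} = 1211360120685/15059072 ≈ 8.044e+04.


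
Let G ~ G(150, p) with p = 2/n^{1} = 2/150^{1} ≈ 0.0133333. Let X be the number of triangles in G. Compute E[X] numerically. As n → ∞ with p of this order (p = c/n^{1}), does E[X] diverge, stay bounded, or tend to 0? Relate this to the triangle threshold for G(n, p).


Number of potential triangles: C(150, 3) = 551300.
Each occurs with probability p³ ≈ (0.0133333)³ ≈ 2.37037037e-06.
By linearity: E[X] = C(150, 3)·p³ ≈ 551300 · 2.37037037e-06 ≈ 1.306785.
Here α = 1, so p = 2/n is exactly at the triangle threshold p ~ 1/n. Asymptotically E[X] → c³/6 = 2³/6 = 4/3 ≈ 1.333333, a bounded constant. In this regime the triangle count is asymptotically Poisson(c³/6).

E[X] ≈ 1.306785; in regime p = Θ(1/n^{1}) E[X] stays bounded (at the triangle threshold p ~ 1/n).


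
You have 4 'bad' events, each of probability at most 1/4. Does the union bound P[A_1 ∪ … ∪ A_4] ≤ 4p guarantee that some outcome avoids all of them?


Union bound: P[∪_{i=1}^{4} A_i] ≤ Σ_i P[A_i] ≤ 4·p = 4·(1/4) = 1.
Numerically: 1 ≈ 1.000000.
Is 1 < 1? NO.
Since the bound 1 is ≥ 1, the union bound is uninformative here; it does NOT by itself certify existence.

4·p = 1 ≈ 1.000000; existence NOT certified by the union bound.


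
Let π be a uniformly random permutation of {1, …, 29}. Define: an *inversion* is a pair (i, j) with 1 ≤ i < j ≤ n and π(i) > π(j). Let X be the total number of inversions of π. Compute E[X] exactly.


Write X = Σ X_I over the C(29, 2) = 406 pairs i < j, with X_I the indicator of one inversion.
There are 406 indicators.
For each fixed pair i < j, the values π(i) and π(j) are two distinct elements of {1, …, 29} in uniformly random order; by symmetry P[π(i) > π(j)] = 1/2.
By linearity: E[X] = 406 · (1/2) = C(29, 2) · (1/2) = 406/2 = 203 ≈ 203.000000.

E[X] = 203 = 203.000000.


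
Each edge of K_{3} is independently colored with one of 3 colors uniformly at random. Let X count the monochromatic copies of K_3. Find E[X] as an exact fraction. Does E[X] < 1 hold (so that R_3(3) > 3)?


E[X] = C(3, 3) · 3^{1 − 3} = 1 · 3^{−2} = 1/9.
As a reduced fraction: E[X] = 1/9 ≈ 0.11111.
Is E[X] < 1? YES.
Since E[X] < 1, there exists a 3-coloring of K_{3} with no monochromatic K_3; hence R_3(3) > 3.

E[X] = 1/9 ≈ 0.11111; E[X] < 1, so R_3(3) > 3.


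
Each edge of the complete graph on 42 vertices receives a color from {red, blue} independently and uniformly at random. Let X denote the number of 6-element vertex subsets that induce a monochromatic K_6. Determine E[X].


Let X = Σ_S X_S over the C(42, 6) = 5245786 subsets S of size 6, where X_S = 1 if the K_6 on S is monochromatic.
For a fixed S, the K_6 on S has C(6, 2) = 15 edges. P[all 15 edges red] = (1/2)^15, and likewise for blue, so P[monochromatic] = 2·(1/2)^15 = 2^{1 − 15} = 1/16384.
Summing: E[X] = C(42, 6) · 2^{1 − 15} = 5245786 · 1/16384 = 2622893/8192.
Numerically: E[X] ≈ 320.17737.

E[X] = C(42,6)·2^(1−C(6,2)) = 2622893/8192 ≈ 320.17737.


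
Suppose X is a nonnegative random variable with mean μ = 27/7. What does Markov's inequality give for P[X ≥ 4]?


μ = E[X] = 27/7, a = 4.
Markov: P[X ≥ 4] ≤ μ/a = (27/7)/4 = 27/28.
Numerically: ≈ 0.96429.
(Since a = 4 > μ = 3.85714, the bound 27/28 is < 1 and informative.)

P[X ≥ 4] ≤ 27/28 ≈ 0.96429.


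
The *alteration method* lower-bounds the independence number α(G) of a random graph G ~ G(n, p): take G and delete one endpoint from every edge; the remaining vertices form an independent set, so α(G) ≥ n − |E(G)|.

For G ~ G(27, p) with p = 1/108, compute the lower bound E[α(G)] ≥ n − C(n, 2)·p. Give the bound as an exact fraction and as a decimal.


E[|E(G)|] = C(27, 2)·p = 351 · (1/108) = 13/4.
E[α(G)] ≥ n − E[|E(G)|] = 27 − 13/4 = 95/4.
Numerically: ≈ 23.7500.
(This is only a lower bound; the true E[α(G)] may be larger.)

E[α(G)] ≥ 95/4 ≈ 23.7500.


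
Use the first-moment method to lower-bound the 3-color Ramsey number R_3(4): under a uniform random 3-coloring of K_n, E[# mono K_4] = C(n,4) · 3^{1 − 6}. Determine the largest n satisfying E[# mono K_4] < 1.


We need C(n, 4) · 3^{1 − 6} < 1, i.e. C(n, 4) < 3^{6 − 1} = 243.
Check values of n near the boundary:
  n = 7: C(7, 4) = 35; 35 < 243? YES
  n = 8: C(8, 4) = 70; 70 < 243? YES
  n = 9: C(9, 4) = 126; 126 < 243? YES
  n = 10: C(10, 4) = 210; 210 < 243? YES
  n = 11: C(11, 4) = 330; 330 < 243? NO
The largest n with C(n, 4) < 243 is n = 10 (where E[X] = 70/81 ≈ 0.864198). Hence R_3(4) > 10, i.e. R_3(4) ≥ 11.

Largest n = 10; hence R_3(4) > 10.


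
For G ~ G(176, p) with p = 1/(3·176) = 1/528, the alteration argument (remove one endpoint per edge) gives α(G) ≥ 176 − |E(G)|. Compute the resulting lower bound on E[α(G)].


E[|E(G)|] = C(176, 2)·p = 15400 · (1/528) = 175/6.
E[α(G)] ≥ n − E[|E(G)|] = 176 − 175/6 = 881/6.
Numerically: ≈ 146.8333.
(This is only a lower bound; the true E[α(G)] may be larger.)

E[α(G)] ≥ 881/6 ≈ 146.8333.


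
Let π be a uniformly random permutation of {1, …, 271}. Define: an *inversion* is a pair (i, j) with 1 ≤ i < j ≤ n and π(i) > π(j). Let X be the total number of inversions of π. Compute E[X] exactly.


Write X = Σ X_I over the C(271, 2) = 36585 pairs i < j, with X_I the indicator of one inversion.
There are 36585 indicators.
For each fixed pair i < j, the values π(i) and π(j) are two distinct elements of {1, …, 271} in uniformly random order; by symmetry P[π(i) > π(j)] = 1/2.
By linearity: E[X] = 36585 · (1/2) = C(271, 2) · (1/2) = 36585/2 = 36585/2 ≈ 18292.5000.

E[X] = 36585/2 = 18292.5000.


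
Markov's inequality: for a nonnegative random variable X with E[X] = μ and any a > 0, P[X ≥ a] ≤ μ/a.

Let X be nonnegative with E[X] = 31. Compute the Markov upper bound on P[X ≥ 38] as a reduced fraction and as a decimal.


μ = E[X] = 31, a = 38.
Markov: P[X ≥ 38] ≤ μ/a = (31)/38 = 31/38.
Numerically: ≈ 0.816.
(Since a = 38 > μ = 31.000, the bound 31/38 is < 1 and informative.)

P[X ≥ 38] ≤ 31/38 ≈ 0.816.


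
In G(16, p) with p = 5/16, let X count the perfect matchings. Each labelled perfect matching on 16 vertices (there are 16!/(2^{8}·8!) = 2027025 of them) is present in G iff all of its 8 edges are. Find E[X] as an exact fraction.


K_16 has 16!/(2^{8}·8!) = 2027025 labelled perfect matchings.
For each such perfect matching H, let X_H = 1 if all 8 edges of H are present in G. Then P[X_H = 1] = p^{8} = (5/16)^{8} = 390625/4294967296.
By linearity of expectation: E[X] = Σ_H E[X_H] = 2027025 · p^{8} = 2027025 · 390625/4294967296 = 791806640625/4294967296.
Numerically: E[X] ≈ 184.4.

E[X] = 2027025 · (5/16)^{8} = 791806640625/4294967296 ≈ 184.4.


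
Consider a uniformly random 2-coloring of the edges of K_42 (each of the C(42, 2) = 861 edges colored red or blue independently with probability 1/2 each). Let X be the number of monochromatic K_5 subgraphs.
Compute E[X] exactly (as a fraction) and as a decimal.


Let X = Σ_S X_S over the C(42, 5) = 850668 subsets S of size 5, where X_S = 1 if the K_5 on S is monochromatic.
For a fixed S, the K_5 on S has C(5, 2) = 10 edges. P[all 10 edges red] = (1/2)^10, and likewise for blue, so P[monochromatic] = 2·(1/2)^10 = 2^{1 − 10} = 1/512.
By linearity: E[X] = C(42, 5) · 2^{1 − 10} = 850668 · 1/512 = 212667/128.
Numerically: E[X] ≈ 1661.46094.

E[X] = C(42,5)·2^(1−C(5,2)) = 212667/128 ≈ 1661.46094.


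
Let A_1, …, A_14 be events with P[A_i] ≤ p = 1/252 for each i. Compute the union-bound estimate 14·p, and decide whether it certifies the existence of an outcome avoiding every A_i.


Union bound: P[∪_{i=1}^{14} A_i] ≤ Σ_i P[A_i] ≤ 14·p = 14·(1/252) = 1/18.
Numerically: 1/18 ≈ 0.05556.
Is 1/18 < 1? YES.
Since P[∪ A_i] ≤ 1/18 < 1, the complement has P[∩ A_i^c] ≥ 1 − 1/18 = 17/18 > 0, so some outcome avoids every A_i.

14·p = 1/18 ≈ 0.05556; existence CERTIFIED by the union bound.


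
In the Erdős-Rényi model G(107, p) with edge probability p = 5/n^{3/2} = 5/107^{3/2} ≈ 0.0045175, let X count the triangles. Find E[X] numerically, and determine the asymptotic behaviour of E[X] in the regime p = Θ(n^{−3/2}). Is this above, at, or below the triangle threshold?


Number of potential triangles: C(107, 3) = 198485.
Each occurs with probability p³ ≈ (0.0045175)³ ≈ 9.2189830e-08.
By linearity: E[X] = C(107, 3)·p³ ≈ 198485 · 9.2189830e-08 ≈ 0.01830.
Since α = 3/2 > 1, p = c/n^{3/2} = o(1/n) is below the triangle threshold p ~ 1/n. Asymptotically E[X] ~ (c³/6)·n^{3(1−α)} = (5³/6)·n^{-1.5} → 0, so by Markov's inequality G has no triangles w.h.p.

E[X] ≈ 0.01830; in regime p = Θ(1/n^{3/2}) E[X] tends to 0 (below the triangle threshold p ~ 1/n).


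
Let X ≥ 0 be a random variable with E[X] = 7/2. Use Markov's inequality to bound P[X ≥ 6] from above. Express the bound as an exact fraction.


μ = E[X] = 7/2, a = 6.
Markov: P[X ≥ 6] ≤ μ/a = (7/2)/6 = 7/12.
Numerically: ≈ 0.583333.
(Since a = 6 > μ = 3.500000, the bound 7/12 is < 1 and informative.)

P[X ≥ 6] ≤ 7/12 ≈ 0.583333.


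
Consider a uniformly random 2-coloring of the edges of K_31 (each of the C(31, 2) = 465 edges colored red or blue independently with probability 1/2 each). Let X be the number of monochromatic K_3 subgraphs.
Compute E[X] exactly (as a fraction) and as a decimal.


Let X = Σ_S X_S over the C(31, 3) = 4495 subsets S of size 3, where X_S = 1 if the K_3 on S is monochromatic.
For a fixed S, the K_3 on S has C(3, 2) = 3 edges. P[all 3 edges red] = (1/2)^3, and likewise for blue, so P[monochromatic] = 2·(1/2)^3 = 2^{1 − 3} = 1/4.
By linearity of expectation: E[X] = C(31, 3) · 2^{1 − 3} = 4495 · 1/4 = 4495/4.
Numerically: E[X] ≈ 1123.7500.

E[X] = C(31,3)·2^(1−C(3,2)) = 4495/4 ≈ 1123.7500.


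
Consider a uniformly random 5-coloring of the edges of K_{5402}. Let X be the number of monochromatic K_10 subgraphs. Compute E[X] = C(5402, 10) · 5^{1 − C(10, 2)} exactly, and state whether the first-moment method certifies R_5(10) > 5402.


E[X] = C(5402, 10) · 5^{1 − 45} = 5783128765113072203495407534935 · 5^{−44} = 5783128765113072203495407534935/5684341886080801486968994140625.
As a reduced fraction: E[X] = 1156625753022614440699081506987/1136868377216160297393798828125 ≈ 1.017.
Is E[X] < 1? NO.
Since E[X] ≥ 1, the first-moment bound is inconclusive at n = 5402; it does NOT by itself certify R_5(10) > 5402.

E[X] = 1156625753022614440699081506987/1136868377216160297393798828125 ≈ 1.017; E[X] ≥ 1; first-moment method inconclusive here.


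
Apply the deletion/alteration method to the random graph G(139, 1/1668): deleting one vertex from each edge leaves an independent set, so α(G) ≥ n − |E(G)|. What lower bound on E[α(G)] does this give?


E[|E(G)|] = C(139, 2)·p = 9591 · (1/1668) = 23/4.
E[α(G)] ≥ n − E[|E(G)|] = 139 − 23/4 = 533/4.
Numerically: ≈ 133.250000.
(This is only a lower bound; the true E[α(G)] may be larger.)

E[α(G)] ≥ 533/4 ≈ 133.250000.


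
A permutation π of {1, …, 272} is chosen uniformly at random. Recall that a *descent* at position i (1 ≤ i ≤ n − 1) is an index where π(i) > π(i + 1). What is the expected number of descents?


Write X = Σ X_I over i = 1, …, 271, with X_I the indicator of one descent.
There are 271 indicators.
For each fixed i, the pair (π(i), π(i+1)) is a uniformly random ordered pair of distinct values from {1, …, 272}; by symmetry P[π(i) > π(i+1)] = 1/2.
By linearity: E[X] = 271 · (1/2) = (272 − 1) · (1/2) = 271/2 ≈ 135.5000.

E[X] = 271/2 = 135.5000.


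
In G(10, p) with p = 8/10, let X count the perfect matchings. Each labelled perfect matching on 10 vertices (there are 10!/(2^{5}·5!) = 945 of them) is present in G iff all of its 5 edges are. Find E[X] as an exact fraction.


K_10 has 10!/(2^{5}·5!) = 945 labelled perfect matchings.
For each such perfect matching H, let X_H = 1 if all 5 edges of H are present in G. Then P[X_H = 1] = p^{5} = (4/5)^{5} = 1024/3125.
Summing the indicators: E[X] = Σ_H E[X_H] = 945 · p^{5} = 945 · 1024/3125 = 193536/625.
Numerically: E[X] ≈ 310.

E[X] = 945 · (4/5)^{5} = 193536/625 ≈ 310.


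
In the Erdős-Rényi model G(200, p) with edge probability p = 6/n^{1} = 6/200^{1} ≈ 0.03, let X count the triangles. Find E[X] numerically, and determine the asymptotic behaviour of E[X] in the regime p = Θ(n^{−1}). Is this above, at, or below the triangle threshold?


Number of potential triangles: C(200, 3) = 1313400.
Each occurs with probability p³ ≈ (0.03)³ ≈ 2.70000e-05.
By linearity: E[X] = C(200, 3)·p³ ≈ 1313400 · 2.70000e-05 ≈ 35.462.
Here α = 1, so p = 6/n is exactly at the triangle threshold p ~ 1/n. Asymptotically E[X] → c³/6 = 6³/6 = 36 ≈ 36.000, a bounded constant. In this regime the triangle count is asymptotically Poisson(c³/6).

E[X] ≈ 35.462; in regime p = Θ(1/n^{1}) E[X] stays bounded (at the triangle threshold p ~ 1/n).


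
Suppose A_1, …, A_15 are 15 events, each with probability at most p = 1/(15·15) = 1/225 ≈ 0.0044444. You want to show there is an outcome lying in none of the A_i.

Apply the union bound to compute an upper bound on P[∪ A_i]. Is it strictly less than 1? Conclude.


Union bound: P[∪_{i=1}^{15} A_i] ≤ Σ_i P[A_i] ≤ 15·p = 15·(1/225) = 1/15.
Numerically: 1/15 ≈ 0.0666667.
Is 1/15 < 1? YES.
Since P[∪ A_i] ≤ 1/15 < 1, the complement has P[∩ A_i^c] ≥ 1 − 1/15 = 14/15 > 0, so some outcome avoids every A_i.

15·p = 1/15 ≈ 0.0666667; existence CERTIFIED by the union bound.


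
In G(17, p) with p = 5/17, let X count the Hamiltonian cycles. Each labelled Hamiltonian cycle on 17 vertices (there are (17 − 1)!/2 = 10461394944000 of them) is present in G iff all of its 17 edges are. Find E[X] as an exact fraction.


K_17 has (17 − 1)!/2 = 10461394944000 labelled Hamiltonian cycles.
For each such Hamiltonian cycle H, let X_H = 1 if all 17 edges of H are present in G. Then P[X_H = 1] = p^{17} = (5/17)^{17} = 762939453125/827240261886336764177.
By linearity: E[X] = Σ_H E[X_H] = 10461394944000 · p^{17} = 10461394944000 · 762939453125/827240261886336764177 = 7981410937500000000000000/827240261886336764177.
Numerically: E[X] ≈ 9648.

E[X] = 10461394944000 · (5/17)^{17} = 7981410937500000000000000/827240261886336764177 ≈ 9648.


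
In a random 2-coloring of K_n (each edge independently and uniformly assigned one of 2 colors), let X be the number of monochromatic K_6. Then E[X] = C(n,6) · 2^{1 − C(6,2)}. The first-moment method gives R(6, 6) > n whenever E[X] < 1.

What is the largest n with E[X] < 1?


We need C(n, 6) · 2^{1 − 15} < 1, i.e. C(n, 6) < 2^{15 − 1} = 16384.
Check values of n near the boundary:
  n = 12: C(12, 6) = 924; 924 < 16384? YES
  n = 13: C(13, 6) = 1716; 1716 < 16384? YES
  n = 14: C(14, 6) = 3003; 3003 < 16384? YES
  n = 15: C(15, 6) = 5005; 5005 < 16384? YES
  n = 16: C(16, 6) = 8008; 8008 < 16384? YES
  n = 17: C(17, 6) = 12376; 12376 < 16384? YES
  n = 18: C(18, 6) = 18564; 18564 < 16384? NO
  n = 19: C(19, 6) = 27132; 27132 < 16384? NO
  n = 20: C(20, 6) = 38760; 38760 < 16384? NO
The largest n with C(n, 6) < 16384 is n = 17 (where E[X] = 1547/2048 ≈ 0.75537). Hence R(6, 6) > 17, i.e. R(6, 6) ≥ 18.

Largest n = 17; hence R(6, 6) > 17.


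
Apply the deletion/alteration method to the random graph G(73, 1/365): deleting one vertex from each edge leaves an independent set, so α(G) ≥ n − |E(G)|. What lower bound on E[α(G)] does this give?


E[|E(G)|] = C(73, 2)·p = 2628 · (1/365) = 36/5.
E[α(G)] ≥ n − E[|E(G)|] = 73 − 36/5 = 329/5.
Numerically: ≈ 65.800.
(This is only a lower bound; the true E[α(G)] may be larger.)

E[α(G)] ≥ 329/5 ≈ 65.800.


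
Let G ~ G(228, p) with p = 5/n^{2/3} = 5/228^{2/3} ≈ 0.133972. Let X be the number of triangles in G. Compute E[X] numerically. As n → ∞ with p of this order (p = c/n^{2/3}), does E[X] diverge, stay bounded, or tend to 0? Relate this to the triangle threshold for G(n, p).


Number of potential triangles: C(228, 3) = 1949476.
Each occurs with probability p³ ≈ (0.133972)³ ≈ 2.40458603e-03.
By linearity: E[X] = C(228, 3)·p³ ≈ 1949476 · 2.40458603e-03 ≈ 4687.682749.
Since α = 2/3 < 1, p = c/n^{2/3} ≫ 1/n is above the triangle threshold p ~ 1/n. Asymptotically E[X] ~ (c³/6)·n^{3(1−α)} = (5³/6)·n^{1} → ∞; triangles are abundant w.h.p.

E[X] ≈ 4687.682749; in regime p = Θ(1/n^{2/3}) E[X] diverges (above the triangle threshold p ~ 1/n).


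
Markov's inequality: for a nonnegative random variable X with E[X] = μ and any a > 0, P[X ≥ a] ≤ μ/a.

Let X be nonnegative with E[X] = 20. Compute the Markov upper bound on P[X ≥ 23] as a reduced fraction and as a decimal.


μ = E[X] = 20, a = 23.
Markov: P[X ≥ 23] ≤ μ/a = (20)/23 = 20/23.
Numerically: ≈ 0.869565.
(Since a = 23 > μ = 20.000000, the bound 20/23 is < 1 and informative.)

P[X ≥ 23] ≤ 20/23 ≈ 0.869565.


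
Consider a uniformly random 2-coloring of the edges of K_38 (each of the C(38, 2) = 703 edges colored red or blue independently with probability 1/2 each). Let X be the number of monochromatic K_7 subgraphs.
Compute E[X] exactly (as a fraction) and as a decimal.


Let X = Σ_S X_S over the C(38, 7) = 12620256 subsets S of size 7, where X_S = 1 if the K_7 on S is monochromatic.
For a fixed S, the K_7 on S has C(7, 2) = 21 edges. P[all 21 edges red] = (1/2)^21, and likewise for blue, so P[monochromatic] = 2·(1/2)^21 = 2^{1 − 21} = 1/1048576.
By linearity of expectation: E[X] = C(38, 7) · 2^{1 − 21} = 12620256 · 1/1048576 = 394383/32768.
Numerically: E[X] ≈ 12.0356.

E[X] = C(38,7)·2^(1−C(7,2)) = 394383/32768 ≈ 12.0356.


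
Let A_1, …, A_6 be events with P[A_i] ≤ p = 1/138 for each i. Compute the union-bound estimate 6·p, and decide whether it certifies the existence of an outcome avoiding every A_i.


Union bound: P[∪_{i=1}^{6} A_i] ≤ Σ_i P[A_i] ≤ 6·p = 6·(1/138) = 1/23.
Numerically: 1/23 ≈ 0.0434783.
Is 1/23 < 1? YES.
Since P[∪ A_i] ≤ 1/23 < 1, the complement has P[∩ A_i^c] ≥ 1 − 1/23 = 22/23 > 0, so some outcome avoids every A_i.

6·p = 1/23 ≈ 0.0434783; existence CERTIFIED by the union bound.


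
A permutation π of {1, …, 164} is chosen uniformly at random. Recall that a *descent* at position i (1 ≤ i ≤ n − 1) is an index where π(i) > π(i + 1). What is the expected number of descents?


Write X = Σ X_I over i = 1, …, 163, with X_I the indicator of one descent.
There are 163 indicators.
For each fixed i, the pair (π(i), π(i+1)) is a uniformly random ordered pair of distinct values from {1, …, 164}; by symmetry P[π(i) > π(i+1)] = 1/2.
By linearity: E[X] = 163 · (1/2) = (164 − 1) · (1/2) = 163/2 ≈ 81.50000.

E[X] = 163/2 = 81.50000.


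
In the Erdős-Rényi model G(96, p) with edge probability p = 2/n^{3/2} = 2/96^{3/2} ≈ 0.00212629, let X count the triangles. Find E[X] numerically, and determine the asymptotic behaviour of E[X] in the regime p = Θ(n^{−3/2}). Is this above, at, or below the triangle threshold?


Number of potential triangles: C(96, 3) = 142880.
Each occurs with probability p³ ≈ (0.00212629)³ ≈ 9.61323233e-09.
By linearity: E[X] = C(96, 3)·p³ ≈ 142880 · 9.61323233e-09 ≈ 0.001374.
Since α = 3/2 > 1, p = c/n^{3/2} = o(1/n) is below the triangle threshold p ~ 1/n. Asymptotically E[X] ~ (c³/6)·n^{3(1−α)} = (2³/6)·n^{-1.5} → 0, so by Markov's inequality G has no triangles w.h.p.

E[X] ≈ 0.001374; in regime p = Θ(1/n^{3/2}) E[X] tends to 0 (below the triangle threshold p ~ 1/n).


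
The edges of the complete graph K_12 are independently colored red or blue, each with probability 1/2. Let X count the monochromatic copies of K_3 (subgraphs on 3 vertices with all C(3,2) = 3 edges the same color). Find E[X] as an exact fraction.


Let X = Σ_S X_S over the C(12, 3) = 220 subsets S of size 3, where X_S = 1 if the K_3 on S is monochromatic.
For a fixed S, the K_3 on S has C(3, 2) = 3 edges. P[all 3 edges red] = (1/2)^3, and likewise for blue, so P[monochromatic] = 2·(1/2)^3 = 2^{1 − 3} = 1/4.
By linearity: E[X] = C(12, 3) · 2^{1 − 3} = 220 · 1/4 = 55.
Numerically: E[X] ≈ 55.000000.

E[X] = C(12,3)·2^(1−C(3,2)) = 55 ≈ 55.000000.


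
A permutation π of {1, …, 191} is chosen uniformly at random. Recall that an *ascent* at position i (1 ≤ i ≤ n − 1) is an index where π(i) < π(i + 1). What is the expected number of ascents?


Write X = Σ X_I over i = 1, …, 190, with X_I the indicator of one ascent.
There are 190 indicators.
For each fixed i, the pair (π(i), π(i+1)) is a uniformly random ordered pair of distinct values from {1, …, 191}; by symmetry P[π(i) < π(i+1)] = 1/2.
By linearity: E[X] = 190 · (1/2) = (191 − 1) · (1/2) = 95 ≈ 95.000000.

E[X] = 95 = 95.000000.


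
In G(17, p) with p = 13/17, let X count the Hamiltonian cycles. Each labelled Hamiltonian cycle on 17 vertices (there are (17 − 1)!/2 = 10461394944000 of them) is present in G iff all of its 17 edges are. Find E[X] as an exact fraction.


K_17 has (17 − 1)!/2 = 10461394944000 labelled Hamiltonian cycles.
For each such Hamiltonian cycle H, let X_H = 1 if all 17 edges of H are present in G. Then P[X_H = 1] = p^{17} = (13/17)^{17} = 8650415919381337933/827240261886336764177.
By linearity of expectation: E[X] = Σ_H E[X_H] = 10461394944000 · p^{17} = 10461394944000 · 8650415919381337933/827240261886336764177 = 90495417362513040260241610752000/827240261886336764177.
Numerically: E[X] ≈ 1.09394e+11.

E[X] = 10461394944000 · (13/17)^{17} = 90495417362513040260241610752000/827240261886336764177 ≈ 1.09394e+11.


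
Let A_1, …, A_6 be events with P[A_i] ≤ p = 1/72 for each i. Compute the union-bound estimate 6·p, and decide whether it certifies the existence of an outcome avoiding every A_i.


Union bound: P[∪_{i=1}^{6} A_i] ≤ Σ_i P[A_i] ≤ 6·p = 6·(1/72) = 1/12.
Numerically: 1/12 ≈ 0.083.
Is 1/12 < 1? YES.
Since P[∪ A_i] ≤ 1/12 < 1, the complement has P[∩ A_i^c] ≥ 1 − 1/12 = 11/12 > 0, so some outcome avoids every A_i.

6·p = 1/12 ≈ 0.083; existence CERTIFIED by the union bound.


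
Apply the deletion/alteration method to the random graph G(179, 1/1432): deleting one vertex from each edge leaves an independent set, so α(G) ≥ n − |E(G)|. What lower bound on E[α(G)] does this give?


E[|E(G)|] = C(179, 2)·p = 15931 · (1/1432) = 89/8.
E[α(G)] ≥ n − E[|E(G)|] = 179 − 89/8 = 1343/8.
Numerically: ≈ 167.87500.
(This is only a lower bound; the true E[α(G)] may be larger.)

E[α(G)] ≥ 1343/8 ≈ 167.87500.


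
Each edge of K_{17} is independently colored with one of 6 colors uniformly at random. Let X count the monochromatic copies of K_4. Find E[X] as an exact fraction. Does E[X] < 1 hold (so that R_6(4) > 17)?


E[X] = C(17, 4) · 6^{1 − 6} = 2380 · 6^{−5} = 2380/7776.
As a reduced fraction: E[X] = 595/1944 ≈ 0.3061.
Is E[X] < 1? YES.
Since E[X] < 1, there exists a 6-coloring of K_{17} with no monochromatic K_4; hence R_6(4) > 17.

E[X] = 595/1944 ≈ 0.3061; E[X] < 1, so R_6(4) > 17.


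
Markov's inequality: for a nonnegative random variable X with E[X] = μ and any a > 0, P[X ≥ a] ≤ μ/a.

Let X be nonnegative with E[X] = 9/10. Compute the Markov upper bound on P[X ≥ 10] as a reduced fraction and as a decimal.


μ = E[X] = 9/10, a = 10.
Markov: P[X ≥ 10] ≤ μ/a = (9/10)/10 = 9/100.
Numerically: ≈ 0.0900.
(Since a = 10 > μ = 0.9000, the bound 9/100 is < 1 and informative.)

P[X ≥ 10] ≤ 9/100 ≈ 0.0900.


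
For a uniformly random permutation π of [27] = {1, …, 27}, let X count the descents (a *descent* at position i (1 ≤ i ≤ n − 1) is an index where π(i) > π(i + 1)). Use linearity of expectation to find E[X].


Write X = Σ X_I over i = 1, …, 26, with X_I the indicator of one descent.
There are 26 indicators.
For each fixed i, the pair (π(i), π(i+1)) is a uniformly random ordered pair of distinct values from {1, …, 27}; by symmetry P[π(i) > π(i+1)] = 1/2.
By linearity: E[X] = 26 · (1/2) = (27 − 1) · (1/2) = 13 ≈ 13.0000.

E[X] = 13 = 13.0000.


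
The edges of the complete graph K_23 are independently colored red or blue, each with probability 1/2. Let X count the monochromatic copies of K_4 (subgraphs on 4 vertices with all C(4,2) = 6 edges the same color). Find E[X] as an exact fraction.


Let X = Σ_S X_S over the C(23, 4) = 8855 subsets S of size 4, where X_S = 1 if the K_4 on S is monochromatic.
For a fixed S, the K_4 on S has C(4, 2) = 6 edges. P[all 6 edges red] = (1/2)^6, and likewise for blue, so P[monochromatic] = 2·(1/2)^6 = 2^{1 − 6} = 1/32.
Summing: E[X] = C(23, 4) · 2^{1 − 6} = 8855 · 1/32 = 8855/32.
Numerically: E[X] ≈ 276.719.

E[X] = C(23,4)·2^(1−C(4,2)) = 8855/32 ≈ 276.719.


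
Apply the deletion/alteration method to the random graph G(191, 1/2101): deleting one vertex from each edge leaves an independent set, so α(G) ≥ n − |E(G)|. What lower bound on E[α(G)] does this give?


E[|E(G)|] = C(191, 2)·p = 18145 · (1/2101) = 95/11.
E[α(G)] ≥ n − E[|E(G)|] = 191 − 95/11 = 2006/11.
Numerically: ≈ 182.36364.
(This is only a lower bound; the true E[α(G)] may be larger.)

E[α(G)] ≥ 2006/11 ≈ 182.36364.


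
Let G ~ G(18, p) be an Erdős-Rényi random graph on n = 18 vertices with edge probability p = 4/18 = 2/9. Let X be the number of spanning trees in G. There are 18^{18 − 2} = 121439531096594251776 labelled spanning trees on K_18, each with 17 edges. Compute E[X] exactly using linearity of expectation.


K_18 has 18^{18 − 2} = 121439531096594251776 labelled spanning trees.
For each such spanning tree H, let X_H = 1 if all 17 edges of H are present in G. Then P[X_H = 1] = p^{17} = (2/9)^{17} = 131072/16677181699666569.
Summing the indicators: E[X] = Σ_H E[X_H] = 121439531096594251776 · p^{17} = 121439531096594251776 · 131072/16677181699666569 = 8589934592/9.
Numerically: E[X] ≈ 9.5444e+08.

E[X] = 121439531096594251776 · (2/9)^{17} = 8589934592/9 ≈ 9.5444e+08.


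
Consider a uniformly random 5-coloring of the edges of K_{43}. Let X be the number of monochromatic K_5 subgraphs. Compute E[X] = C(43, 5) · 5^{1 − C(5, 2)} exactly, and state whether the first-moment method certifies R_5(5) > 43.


E[X] = C(43, 5) · 5^{1 − 10} = 962598 · 5^{−9} = 962598/1953125.
As a reduced fraction: E[X] = 962598/1953125 ≈ 0.493.
Is E[X] < 1? YES.
Since E[X] < 1, there exists a 5-coloring of K_{43} with no monochromatic K_5; hence R_5(5) > 43.

E[X] = 962598/1953125 ≈ 0.493; E[X] < 1, so R_5(5) > 43.


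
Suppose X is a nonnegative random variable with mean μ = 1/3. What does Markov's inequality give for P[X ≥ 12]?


μ = E[X] = 1/3, a = 12.
Markov: P[X ≥ 12] ≤ μ/a = (1/3)/12 = 1/36.
Numerically: ≈ 0.0278.
(Since a = 12 > μ = 0.3333, the bound 1/36 is < 1 and informative.)

P[X ≥ 12] ≤ 1/36 ≈ 0.0278.


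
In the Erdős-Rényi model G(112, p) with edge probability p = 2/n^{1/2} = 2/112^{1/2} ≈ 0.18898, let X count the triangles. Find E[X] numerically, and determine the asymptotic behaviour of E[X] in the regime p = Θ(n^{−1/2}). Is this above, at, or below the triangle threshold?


Number of potential triangles: C(112, 3) = 227920.
Each occurs with probability p³ ≈ (0.18898)³ ≈ 6.7493656e-03.
By linearity: E[X] = C(112, 3)·p³ ≈ 227920 · 6.7493656e-03 ≈ 1538.31541.
Since α = 1/2 < 1, p = c/n^{1/2} ≫ 1/n is above the triangle threshold p ~ 1/n. Asymptotically E[X] ~ (c³/6)·n^{3(1−α)} = (2³/6)·n^{1.5} → ∞; triangles are abundant w.h.p.

E[X] ≈ 1538.31541; in regime p = Θ(1/n^{1/2}) E[X] diverges (above the triangle threshold p ~ 1/n).


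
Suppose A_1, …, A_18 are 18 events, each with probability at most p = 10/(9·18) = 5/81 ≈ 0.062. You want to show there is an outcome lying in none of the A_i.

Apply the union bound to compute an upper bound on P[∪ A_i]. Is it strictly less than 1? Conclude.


Union bound: P[∪_{i=1}^{18} A_i] ≤ Σ_i P[A_i] ≤ 18·p = 18·(5/81) = 10/9.
Numerically: 10/9 ≈ 1.111.
Is 10/9 < 1? NO.
Since the bound 10/9 is ≥ 1, the union bound is uninformative here; it does NOT by itself certify existence.

18·p = 10/9 ≈ 1.111; existence NOT certified by the union bound.


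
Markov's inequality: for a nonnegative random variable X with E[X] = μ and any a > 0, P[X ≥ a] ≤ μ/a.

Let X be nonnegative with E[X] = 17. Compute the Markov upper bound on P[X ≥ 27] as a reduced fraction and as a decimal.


μ = E[X] = 17, a = 27.
Markov: P[X ≥ 27] ≤ μ/a = (17)/27 = 17/27.
Numerically: ≈ 0.629630.
(Since a = 27 > μ = 17.000000, the bound 17/27 is < 1 and informative.)

P[X ≥ 27] ≤ 17/27 ≈ 0.629630.


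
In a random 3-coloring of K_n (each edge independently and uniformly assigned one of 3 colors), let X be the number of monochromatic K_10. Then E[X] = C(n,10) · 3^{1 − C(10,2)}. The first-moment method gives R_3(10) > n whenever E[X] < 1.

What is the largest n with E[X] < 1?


We need C(n, 10) · 3^{1 − 45} < 1, i.e. C(n, 10) < 3^{45 − 1} = 984770902183611232881.
Check values of n near the boundary:
  n = 570: C(570, 10) = 921524823451961408691; 921524823451961408691 < 984770902183611232881? YES
  n = 571: C(571, 10) = 937951290893172842001; 937951290893172842001 < 984770902183611232881? YES
  n = 572: C(572, 10) = 954640815642161682606; 954640815642161682606 < 984770902183611232881? YES
  n = 573: C(573, 10) = 971597135635805762226; 971597135635805762226 < 984770902183611232881? YES
  n = 574: C(574, 10) = 988824035203816502691; 988824035203816502691 < 984770902183611232881? NO
The largest n with C(n, 10) < 984770902183611232881 is n = 573 (where E[X] = 35985079097622435638/36472996377170786403 ≈ 0.98662). Hence R_3(10) > 573, i.e. R_3(10) ≥ 574.

Largest n = 573; hence R_3(10) > 573.


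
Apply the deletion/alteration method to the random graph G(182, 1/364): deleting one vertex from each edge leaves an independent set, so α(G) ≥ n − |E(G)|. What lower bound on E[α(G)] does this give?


E[|E(G)|] = C(182, 2)·p = 16471 · (1/364) = 181/4.
E[α(G)] ≥ n − E[|E(G)|] = 182 − 181/4 = 547/4.
Numerically: ≈ 136.750.
(This is only a lower bound; the true E[α(G)] may be larger.)

E[α(G)] ≥ 547/4 ≈ 136.750.


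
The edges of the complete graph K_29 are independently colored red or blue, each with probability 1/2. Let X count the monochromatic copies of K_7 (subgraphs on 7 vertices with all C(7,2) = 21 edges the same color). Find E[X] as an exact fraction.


Let X = Σ_S X_S over the C(29, 7) = 1560780 subsets S of size 7, where X_S = 1 if the K_7 on S is monochromatic.
For a fixed S, the K_7 on S has C(7, 2) = 21 edges. P[all 21 edges red] = (1/2)^21, and likewise for blue, so P[monochromatic] = 2·(1/2)^21 = 2^{1 − 21} = 1/1048576.
Summing: E[X] = C(29, 7) · 2^{1 − 21} = 1560780 · 1/1048576 = 390195/262144.
Numerically: E[X] ≈ 1.4885.

E[X] = C(29,7)·2^(1−C(7,2)) = 390195/262144 ≈ 1.4885.


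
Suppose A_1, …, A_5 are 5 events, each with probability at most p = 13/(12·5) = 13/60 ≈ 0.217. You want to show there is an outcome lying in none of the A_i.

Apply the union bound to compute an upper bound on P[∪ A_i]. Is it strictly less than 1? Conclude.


Union bound: P[∪_{i=1}^{5} A_i] ≤ Σ_i P[A_i] ≤ 5·p = 5·(13/60) = 13/12.
Numerically: 13/12 ≈ 1.083.
Is 13/12 < 1? NO.
Since the bound 13/12 is ≥ 1, the union bound is uninformative here; it does NOT by itself certify existence.

5·p = 13/12 ≈ 1.083; existence NOT certified by the union bound.


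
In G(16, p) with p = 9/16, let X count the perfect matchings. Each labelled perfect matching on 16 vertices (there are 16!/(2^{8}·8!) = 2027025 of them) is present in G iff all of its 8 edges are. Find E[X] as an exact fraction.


K_16 has 16!/(2^{8}·8!) = 2027025 labelled perfect matchings.
For each such perfect matching H, let X_H = 1 if all 8 edges of H are present in G. Then P[X_H = 1] = p^{8} = (9/16)^{8} = 43046721/4294967296.
By linearity of expectation: E[X] = Σ_H E[X_H] = 2027025 · p^{8} = 2027025 · 43046721/4294967296 = 87256779635025/4294967296.
Numerically: E[X] ≈ 20316.1.

E[X] = 2027025 · (9/16)^{8} = 87256779635025/4294967296 ≈ 20316.1.


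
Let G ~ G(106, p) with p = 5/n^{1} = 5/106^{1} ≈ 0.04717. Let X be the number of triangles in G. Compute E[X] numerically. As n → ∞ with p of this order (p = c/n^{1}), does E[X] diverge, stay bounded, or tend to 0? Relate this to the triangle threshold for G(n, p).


Number of potential triangles: C(106, 3) = 192920.
Each occurs with probability p³ ≈ (0.04717)³ ≈ 1.049524e-04.
By linearity: E[X] = C(106, 3)·p³ ≈ 192920 · 1.049524e-04 ≈ 20.2474.
Here α = 1, so p = 5/n is exactly at the triangle threshold p ~ 1/n. Asymptotically E[X] → c³/6 = 5³/6 = 125/6 ≈ 20.8333, a bounded constant. In this regime the triangle count is asymptotically Poisson(c³/6).

E[X] ≈ 20.2474; in regime p = Θ(1/n^{1}) E[X] stays bounded (at the triangle threshold p ~ 1/n).


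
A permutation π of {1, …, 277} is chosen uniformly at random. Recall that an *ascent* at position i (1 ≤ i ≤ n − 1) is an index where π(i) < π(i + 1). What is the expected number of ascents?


Write X = Σ X_I over i = 1, …, 276, with X_I the indicator of one ascent.
There are 276 indicators.
For each fixed i, the pair (π(i), π(i+1)) is a uniformly random ordered pair of distinct values from {1, …, 277}; by symmetry P[π(i) < π(i+1)] = 1/2.
By linearity: E[X] = 276 · (1/2) = (277 − 1) · (1/2) = 138 ≈ 138.000.

E[X] = 138 = 138.000.


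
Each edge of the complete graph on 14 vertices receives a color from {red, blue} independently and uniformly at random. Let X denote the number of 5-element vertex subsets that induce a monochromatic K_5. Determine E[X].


Let X = Σ_S X_S over the C(14, 5) = 2002 subsets S of size 5, where X_S = 1 if the K_5 on S is monochromatic.
For a fixed S, the K_5 on S has C(5, 2) = 10 edges. P[all 10 edges red] = (1/2)^10, and likewise for blue, so P[monochromatic] = 2·(1/2)^10 = 2^{1 − 10} = 1/512.
Summing: E[X] = C(14, 5) · 2^{1 − 10} = 2002 · 1/512 = 1001/256.
Numerically: E[X] ≈ 3.91016.

E[X] = C(14,5)·2^(1−C(5,2)) = 1001/256 ≈ 3.91016.


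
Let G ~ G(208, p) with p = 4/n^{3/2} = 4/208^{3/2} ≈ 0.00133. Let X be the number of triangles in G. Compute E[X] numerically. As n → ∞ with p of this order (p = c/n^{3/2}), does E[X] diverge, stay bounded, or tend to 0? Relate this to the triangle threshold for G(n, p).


Number of potential triangles: C(208, 3) = 1478256.
Each occurs with probability p³ ≈ (0.00133)³ ≈ 2.37080e-09.
By linearity: E[X] = C(208, 3)·p³ ≈ 1478256 · 2.37080e-09 ≈ 0.004.
Since α = 3/2 > 1, p = c/n^{3/2} = o(1/n) is below the triangle threshold p ~ 1/n. Asymptotically E[X] ~ (c³/6)·n^{3(1−α)} = (4³/6)·n^{-1.5} → 0, so by Markov's inequality G has no triangles w.h.p.

E[X] ≈ 0.004; in regime p = Θ(1/n^{3/2}) E[X] tends to 0 (below the triangle threshold p ~ 1/n).


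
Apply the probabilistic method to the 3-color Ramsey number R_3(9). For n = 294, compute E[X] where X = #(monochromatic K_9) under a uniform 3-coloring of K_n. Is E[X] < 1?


E[X] = C(294, 9) · 3^{1 − 36} = 39963546001186808 · 3^{−35} = 39963546001186808/50031545098999707.
As a reduced fraction: E[X] = 39963546001186808/50031545098999707 ≈ 0.799.
Is E[X] < 1? YES.
Since E[X] < 1, there exists a 3-coloring of K_{294} with no monochromatic K_9; hence R_3(9) > 294.

E[X] = 39963546001186808/50031545098999707 ≈ 0.799; E[X] < 1, so R_3(9) > 294.


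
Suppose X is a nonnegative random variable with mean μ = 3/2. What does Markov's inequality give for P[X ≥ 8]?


μ = E[X] = 3/2, a = 8.
Markov: P[X ≥ 8] ≤ μ/a = (3/2)/8 = 3/16.
Numerically: ≈ 0.18750.
(Since a = 8 > μ = 1.50000, the bound 3/16 is < 1 and informative.)

P[X ≥ 8] ≤ 3/16 ≈ 0.18750.


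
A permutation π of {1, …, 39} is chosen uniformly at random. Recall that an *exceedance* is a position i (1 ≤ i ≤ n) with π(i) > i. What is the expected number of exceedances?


Write X = Σ_{i=1}^{39} X_i, where X_i = 1_{π(i) > i}.
For each fixed i, π(i) is uniform over {1, …, 39} (marginal of a uniform permutation), so P[π(i) > i] = (n − i)/n. Summing: Σ_{i=1}^{39} (n − i)/n = (0 + 1 + … + 38)/39 = 39(39 − 1)/(2·39) = (39 − 1)/2.
Hence E[X] = Σ_{i=1}^{39} (39 − i)/39 = 19 ≈ 19.000000.

E[X] = 19 = 19.000000.


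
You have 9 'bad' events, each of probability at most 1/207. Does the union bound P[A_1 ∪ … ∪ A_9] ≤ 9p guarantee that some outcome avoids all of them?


Union bound: P[∪_{i=1}^{9} A_i] ≤ Σ_i P[A_i] ≤ 9·p = 9·(1/207) = 1/23.
Numerically: 1/23 ≈ 0.043.
Is 1/23 < 1? YES.
Since P[∪ A_i] ≤ 1/23 < 1, the complement has P[∩ A_i^c] ≥ 1 − 1/23 = 22/23 > 0, so some outcome avoids every A_i.

9·p = 1/23 ≈ 0.043; existence CERTIFIED by the union bound.


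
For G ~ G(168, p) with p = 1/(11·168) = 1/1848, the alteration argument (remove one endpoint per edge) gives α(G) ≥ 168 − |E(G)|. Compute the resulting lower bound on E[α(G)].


E[|E(G)|] = C(168, 2)·p = 14028 · (1/1848) = 167/22.
E[α(G)] ≥ n − E[|E(G)|] = 168 − 167/22 = 3529/22.
Numerically: ≈ 160.409.
(This is only a lower bound; the true E[α(G)] may be larger.)

E[α(G)] ≥ 3529/22 ≈ 160.409.


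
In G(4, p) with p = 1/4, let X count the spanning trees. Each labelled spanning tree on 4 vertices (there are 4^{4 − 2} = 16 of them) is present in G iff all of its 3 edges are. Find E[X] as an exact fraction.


K_4 has 4^{4 − 2} = 16 labelled spanning trees.
For each such spanning tree H, let X_H = 1 if all 3 edges of H are present in G. Then P[X_H = 1] = p^{3} = (1/4)^{3} = 1/64.
Summing the indicators: E[X] = Σ_H E[X_H] = 16 · p^{3} = 16 · 1/64 = 1/4.
Numerically: E[X] ≈ 0.25.

E[X] = 16 · (1/4)^{3} = 1/4 ≈ 0.25.


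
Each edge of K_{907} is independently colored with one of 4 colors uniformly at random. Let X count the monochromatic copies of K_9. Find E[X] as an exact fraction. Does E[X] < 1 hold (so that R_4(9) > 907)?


E[X] = C(907, 9) · 4^{1 − 36} = 1100045734961417331175 · 4^{−35} = 1100045734961417331175/1180591620717411303424.
As a reduced fraction: E[X] = 1100045734961417331175/1180591620717411303424 ≈ 0.93177.
Is E[X] < 1? YES.
Since E[X] < 1, there exists a 4-coloring of K_{907} with no monochromatic K_9; hence R_4(9) > 907.

E[X] = 1100045734961417331175/1180591620717411303424 ≈ 0.93177; E[X] < 1, so R_4(9) > 907.


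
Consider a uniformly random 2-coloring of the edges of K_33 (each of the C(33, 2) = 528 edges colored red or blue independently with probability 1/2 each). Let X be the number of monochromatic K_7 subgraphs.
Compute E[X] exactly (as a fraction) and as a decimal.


Let X = Σ_S X_S over the C(33, 7) = 4272048 subsets S of size 7, where X_S = 1 if the K_7 on S is monochromatic.
For a fixed S, the K_7 on S has C(7, 2) = 21 edges. P[all 21 edges red] = (1/2)^21, and likewise for blue, so P[monochromatic] = 2·(1/2)^21 = 2^{1 − 21} = 1/1048576.
Summing: E[X] = C(33, 7) · 2^{1 − 21} = 4272048 · 1/1048576 = 267003/65536.
Numerically: E[X] ≈ 4.07414.

E[X] = C(33,7)·2^(1−C(7,2)) = 267003/65536 ≈ 4.07414.
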